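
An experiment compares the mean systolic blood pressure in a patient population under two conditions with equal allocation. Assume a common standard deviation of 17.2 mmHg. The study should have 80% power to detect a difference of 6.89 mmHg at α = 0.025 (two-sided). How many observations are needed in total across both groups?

238 total

For two equal groups, n per group = 2·((z_{α/2} + z_β)·σ/δ)².
z_{α/2} = 2.241; z_β = 0.842 (power 80%).
n = 2 × (3.083 × 17.2 / 6.89)² = 2 × 59.23 = 118.46
Round up: n = 119 per group.
Total across both groups: 2 × 119 = 238.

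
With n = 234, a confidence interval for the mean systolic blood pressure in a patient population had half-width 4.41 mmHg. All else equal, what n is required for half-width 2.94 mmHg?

527

Margin of error scales as 1/√n, so n₂ = n₁·(E₁/E₂)².
n₂ = 234 × (4.41/2.94)² = 234 × 2.25 = 526.50
Round up: n₂ = 527.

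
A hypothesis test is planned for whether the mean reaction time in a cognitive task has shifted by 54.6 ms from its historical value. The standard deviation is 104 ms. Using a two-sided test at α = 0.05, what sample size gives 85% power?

33

For a one-sample z-test, n = ((z_{α/2} + z_β)·σ/δ)².
z_{α/2} = 1.960 (two-sided α = 0.05); z_β = 1.036 (power 85% → β = 0.15).
n = (2.996 × 104 / 54.6)² = 32.57
Round up: n = 33.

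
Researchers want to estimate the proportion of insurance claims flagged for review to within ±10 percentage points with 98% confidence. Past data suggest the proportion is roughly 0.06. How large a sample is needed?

31

For a proportion with margin E = 0.1 at 98% confidence, z = 2.326.
n = p̂(1−p̂)(z/E)² = 0.06 × 0.94 × (2.326/0.1)² = 30.51
Round up: n = 31.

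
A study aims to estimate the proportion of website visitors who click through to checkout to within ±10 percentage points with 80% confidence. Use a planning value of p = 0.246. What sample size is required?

For a proportion with margin E = 0.1 at 80% confidence, z = 1.282.
n = p̂(1−p̂)(z/E)² = 0.246 × 0.754 × (1.282/0.1)² = 30.48
Round up: n = 31.

31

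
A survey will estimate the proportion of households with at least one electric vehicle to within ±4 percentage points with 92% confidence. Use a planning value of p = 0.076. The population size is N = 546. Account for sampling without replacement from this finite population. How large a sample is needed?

For a proportion with margin E = 0.04 at 92% confidence, z = 1.751.
n = p̂(1−p̂)(z/E)² = 0.076 × 0.924 × (1.751/0.04)² = 134.57 — call this n₀.
Finite-population correction with N = 546: n = n₀ / (1 + (n₀−1)/N) = 134.57 / 1.245 = 108.09
Round up: n = 109.

109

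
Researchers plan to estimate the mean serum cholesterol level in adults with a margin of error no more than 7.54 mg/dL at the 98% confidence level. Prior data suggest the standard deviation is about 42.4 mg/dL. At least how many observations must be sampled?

172

For a mean, the margin of error is E = z·σ/√n, so n = (zσ/E)².
At 98% confidence, z = 2.326.
n = (2.326 × 42.4 / 7.54)² = 171.08
Round up: n = 172.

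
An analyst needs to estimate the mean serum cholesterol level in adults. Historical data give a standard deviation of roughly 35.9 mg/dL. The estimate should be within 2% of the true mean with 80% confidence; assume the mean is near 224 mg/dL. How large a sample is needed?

For a mean, the margin of error is E = z·σ/√n, so n = (zσ/E)².
At 80% confidence, z = 1.282.
E = 2% of 224 = 4.48 mg/dL.
n = (1.282 × 35.9 / 4.48)² = 105.54
Round up: n = 106.

106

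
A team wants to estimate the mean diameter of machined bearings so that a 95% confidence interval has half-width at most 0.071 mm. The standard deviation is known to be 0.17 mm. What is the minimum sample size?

For a mean, the margin of error is E = z·σ/√n, so n = (zσ/E)².
At 95% confidence, z = 1.960.
n = (1.960 × 0.17 / 0.071)² = 22.02
Round up: n = 23.

23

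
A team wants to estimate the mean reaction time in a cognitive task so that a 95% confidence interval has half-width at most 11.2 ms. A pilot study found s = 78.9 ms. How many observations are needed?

For a mean, the margin of error is E = z·σ/√n, so n = (zσ/E)².
At 95% confidence, z = 1.960.
n = (1.960 × 78.9 / 11.2)² = 190.65
Round up: n = 191.

n = 191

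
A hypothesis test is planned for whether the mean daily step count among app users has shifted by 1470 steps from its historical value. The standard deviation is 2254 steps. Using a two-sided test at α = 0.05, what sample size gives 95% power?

31

For a one-sample z-test, n = ((z_{α/2} + z_β)·σ/δ)².
z_{α/2} = 1.960 (two-sided α = 0.05); z_β = 1.645 (power 95% → β = 0.05).
n = (3.605 × 2254 / 1470)² = 30.56
Round up: n = 31.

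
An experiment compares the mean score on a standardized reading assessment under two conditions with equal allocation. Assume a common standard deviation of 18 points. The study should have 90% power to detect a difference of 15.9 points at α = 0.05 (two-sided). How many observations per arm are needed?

For two equal groups, n per group = 2·((z_{α/2} + z_β)·σ/δ)².
z_{α/2} = 1.960; z_β = 1.282 (power 90%).
n = 2 × (3.242 × 18 / 15.9)² = 2 × 13.47 = 26.94
Round up: n = 27 per group.

27 per group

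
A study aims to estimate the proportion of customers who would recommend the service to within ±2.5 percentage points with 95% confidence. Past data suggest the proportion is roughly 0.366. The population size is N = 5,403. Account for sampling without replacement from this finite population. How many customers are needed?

n = 1129

For a proportion with margin E = 0.025 at 95% confidence, z = 1.960.
n = p̂(1−p̂)(z/E)² = 0.366 × 0.634 × (1.960/0.025)² = 1426.27 — call this n₀.
Finite-population correction with N = 5,403: n = n₀ / (1 + (n₀−1)/N) = 1426.27 / 1.264 = 1128.38
Round up: n = 1129.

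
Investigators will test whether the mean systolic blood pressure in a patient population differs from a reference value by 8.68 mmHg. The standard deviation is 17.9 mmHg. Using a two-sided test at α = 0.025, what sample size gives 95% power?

65

For a one-sample z-test, n = ((z_{α/2} + z_β)·σ/δ)².
z_{α/2} = 2.241 (two-sided α = 0.025); z_β = 1.645 (power 95% → β = 0.05).
n = (3.886 × 17.9 / 8.68)² = 64.22
Round up: n = 65.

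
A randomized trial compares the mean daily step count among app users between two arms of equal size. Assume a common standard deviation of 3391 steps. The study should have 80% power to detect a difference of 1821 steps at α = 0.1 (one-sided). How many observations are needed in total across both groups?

64 total

For two equal groups, n per group = 2·((z_α + z_β)·σ/δ)².
z_α = 1.282; z_β = 0.842 (power 80%).
n = 2 × (2.124 × 3391 / 1821)² = 2 × 15.64 = 31.28
Round up: n = 32 per group.
Total across both groups: 2 × 32 = 64.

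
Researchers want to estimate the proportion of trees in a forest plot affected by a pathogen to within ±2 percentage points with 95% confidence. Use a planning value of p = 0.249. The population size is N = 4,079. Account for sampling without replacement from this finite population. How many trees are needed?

1248

For a proportion with margin E = 0.02 at 95% confidence, z = 1.960.
n = p̂(1−p̂)(z/E)² = 0.249 × 0.751 × (1.960/0.02)² = 1795.94 — call this n₀.
Finite-population correction with N = 4,079: n = n₀ / (1 + (n₀−1)/N) = 1795.94 / 1.44 = 1247.18
Round up: n = 1248.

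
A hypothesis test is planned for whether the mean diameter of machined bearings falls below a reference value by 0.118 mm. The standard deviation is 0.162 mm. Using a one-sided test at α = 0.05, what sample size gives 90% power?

For a one-sample z-test, n = ((z_α + z_β)·σ/δ)².
z_α = 1.645 (one-sided α = 0.05); z_β = 1.282 (power 90% → β = 0.1).
n = (2.927 × 0.162 / 0.118)² = 16.15
Round up: n = 17.

17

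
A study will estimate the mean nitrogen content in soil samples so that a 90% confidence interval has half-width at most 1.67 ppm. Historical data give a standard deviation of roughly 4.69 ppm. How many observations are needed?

22

For a mean, the margin of error is E = z·σ/√n, so n = (zσ/E)².
At 90% confidence, z = 1.645.
n = (1.645 × 4.69 / 1.67)² = 21.34
Round up: n = 22.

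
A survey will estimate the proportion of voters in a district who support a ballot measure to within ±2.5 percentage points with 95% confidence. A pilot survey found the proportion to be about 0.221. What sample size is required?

For a proportion with margin E = 0.025 at 95% confidence, z = 1.960.
n = p̂(1−p̂)(z/E)² = 0.221 × 0.779 × (1.960/0.025)² = 1058.19
Round up: n = 1059.

n = 1059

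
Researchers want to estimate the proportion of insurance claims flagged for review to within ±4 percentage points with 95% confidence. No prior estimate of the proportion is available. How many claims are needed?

n = 601

For a proportion with margin E = 0.04 at 95% confidence, z = 1.960.
With no prior estimate, use p = 0.5, which maximizes p(1−p) at 0.25.
n = 0.25 × (z/E)² = 0.25 × (1.960/0.04)² = 600.25
Round up: n = 601.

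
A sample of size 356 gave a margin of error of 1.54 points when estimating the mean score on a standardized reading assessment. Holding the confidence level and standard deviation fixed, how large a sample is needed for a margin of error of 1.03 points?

Margin of error scales as 1/√n, so n₂ = n₁·(E₁/E₂)².
n₂ = 356 × (1.54/1.03)² = 356 × 2.235 = 795.66
Round up: n₂ = 796.

796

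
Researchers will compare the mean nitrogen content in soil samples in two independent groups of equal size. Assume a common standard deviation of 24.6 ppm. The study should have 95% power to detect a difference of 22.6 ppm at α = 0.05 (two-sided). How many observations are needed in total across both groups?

For two equal groups, n per group = 2·((z_{α/2} + z_β)·σ/δ)².
z_{α/2} = 1.960; z_β = 1.645 (power 95%).
n = 2 × (3.605 × 24.6 / 22.6)² = 2 × 15.40 = 30.80
Round up: n = 31 per group.
Total across both groups: 2 × 31 = 62.

62 total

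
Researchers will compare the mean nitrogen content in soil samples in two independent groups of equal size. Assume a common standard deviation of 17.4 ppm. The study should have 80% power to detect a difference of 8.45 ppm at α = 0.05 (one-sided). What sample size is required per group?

For two equal groups, n per group = 2·((z_α + z_β)·σ/δ)².
z_α = 1.645; z_β = 0.842 (power 80%).
n = 2 × (2.487 × 17.4 / 8.45)² = 2 × 26.23 = 52.46
Round up: n = 53 per group.

53 per group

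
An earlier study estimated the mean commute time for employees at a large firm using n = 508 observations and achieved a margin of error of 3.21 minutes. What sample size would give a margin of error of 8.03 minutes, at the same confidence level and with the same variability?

82

Margin of error scales as 1/√n, so n₂ = n₁·(E₁/E₂)².
n₂ = 508 × (3.21/8.03)² = 508 × 0.1598 = 81.18
Round up: n₂ = 82.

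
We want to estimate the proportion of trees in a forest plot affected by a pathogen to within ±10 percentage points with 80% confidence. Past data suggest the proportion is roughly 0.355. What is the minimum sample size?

38

For a proportion with margin E = 0.1 at 80% confidence, z = 1.282.
n = p̂(1−p̂)(z/E)² = 0.355 × 0.645 × (1.282/0.1)² = 37.63
Round up: n = 38.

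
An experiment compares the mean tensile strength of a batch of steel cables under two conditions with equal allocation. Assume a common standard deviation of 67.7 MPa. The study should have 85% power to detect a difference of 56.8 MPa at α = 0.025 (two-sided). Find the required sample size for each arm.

For two equal groups, n per group = 2·((z_{α/2} + z_β)·σ/δ)².
z_{α/2} = 2.241; z_β = 1.036 (power 85%).
n = 2 × (3.277 × 67.7 / 56.8)² = 2 × 15.26 = 30.52
Round up: n = 31 per group.

31 per group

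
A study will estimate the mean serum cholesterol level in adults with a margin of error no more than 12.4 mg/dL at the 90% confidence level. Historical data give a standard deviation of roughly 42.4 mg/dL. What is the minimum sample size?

n = 32

For a mean, the margin of error is E = z·σ/√n, so n = (zσ/E)².
At 90% confidence, z = 1.645.
n = (1.645 × 42.4 / 12.4)² = 31.64
Round up: n = 32.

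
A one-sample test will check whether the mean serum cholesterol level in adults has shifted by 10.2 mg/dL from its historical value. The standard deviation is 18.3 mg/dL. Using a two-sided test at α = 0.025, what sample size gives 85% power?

For a one-sample z-test, n = ((z_{α/2} + z_β)·σ/δ)².
z_{α/2} = 2.241 (two-sided α = 0.025); z_β = 1.036 (power 85% → β = 0.15).
n = (3.277 × 18.3 / 10.2)² = 34.57
Round up: n = 35.

n = 35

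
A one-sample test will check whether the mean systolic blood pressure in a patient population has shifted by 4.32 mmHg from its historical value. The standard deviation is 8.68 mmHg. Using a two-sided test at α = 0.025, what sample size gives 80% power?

39

For a one-sample z-test, n = ((z_{α/2} + z_β)·σ/δ)².
z_{α/2} = 2.241 (two-sided α = 0.025); z_β = 0.842 (power 80% → β = 0.2).
n = (3.083 × 8.68 / 4.32)² = 38.37
Round up: n = 39.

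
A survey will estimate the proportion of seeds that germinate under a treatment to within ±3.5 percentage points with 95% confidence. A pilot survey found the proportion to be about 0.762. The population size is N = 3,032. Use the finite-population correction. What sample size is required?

n = 480

For a proportion with margin E = 0.035 at 95% confidence, z = 1.960.
n = p̂(1−p̂)(z/E)² = 0.762 × 0.238 × (1.960/0.035)² = 568.73 — call this n₀.
Finite-population correction with N = 3,032: n = n₀ / (1 + (n₀−1)/N) = 568.73 / 1.187 = 479.13
Round up: n = 480.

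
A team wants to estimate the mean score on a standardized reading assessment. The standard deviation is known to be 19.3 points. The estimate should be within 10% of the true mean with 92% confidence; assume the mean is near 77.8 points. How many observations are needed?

19

For a mean, the margin of error is E = z·σ/√n, so n = (zσ/E)².
At 92% confidence, z = 1.751.
E = 10% of 77.8 = 7.78 points.
n = (1.751 × 19.3 / 7.78)² = 18.87
Round up: n = 19.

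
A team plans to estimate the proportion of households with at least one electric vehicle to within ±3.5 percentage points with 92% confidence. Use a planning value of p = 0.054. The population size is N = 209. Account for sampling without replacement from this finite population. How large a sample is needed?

80

For a proportion with margin E = 0.035 at 92% confidence, z = 1.751.
n = p̂(1−p̂)(z/E)² = 0.054 × 0.946 × (1.751/0.035)² = 127.86 — call this n₀.
Finite-population correction with N = 209: n = n₀ / (1 + (n₀−1)/N) = 127.86 / 1.607 = 79.56
Round up: n = 80.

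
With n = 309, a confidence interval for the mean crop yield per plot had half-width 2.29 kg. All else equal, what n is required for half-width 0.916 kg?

Margin of error scales as 1/√n, so n₂ = n₁·(E₁/E₂)².
n₂ = 309 × (2.29/0.916)² = 309 × 6.25 = 1931.25
Round up: n₂ = 1932.

1932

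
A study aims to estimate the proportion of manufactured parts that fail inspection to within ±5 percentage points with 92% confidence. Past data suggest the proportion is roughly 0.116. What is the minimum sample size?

For a proportion with margin E = 0.05 at 92% confidence, z = 1.751.
n = p̂(1−p̂)(z/E)² = 0.116 × 0.884 × (1.751/0.05)² = 125.76
Round up: n = 126.

126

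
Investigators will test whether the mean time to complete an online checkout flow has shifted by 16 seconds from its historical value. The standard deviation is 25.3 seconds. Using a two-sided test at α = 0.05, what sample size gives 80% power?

For a one-sample z-test, n = ((z_{α/2} + z_β)·σ/δ)².
z_{α/2} = 1.960 (two-sided α = 0.05); z_β = 0.842 (power 80% → β = 0.2).
n = (2.802 × 25.3 / 16)² = 19.63
Round up: n = 20.

20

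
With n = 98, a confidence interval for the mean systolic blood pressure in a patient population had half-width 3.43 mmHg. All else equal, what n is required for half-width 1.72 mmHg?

390

Margin of error scales as 1/√n, so n₂ = n₁·(E₁/E₂)².
n₂ = 98 × (3.43/1.72)² = 98 × 3.977 = 389.75
Round up: n₂ = 390.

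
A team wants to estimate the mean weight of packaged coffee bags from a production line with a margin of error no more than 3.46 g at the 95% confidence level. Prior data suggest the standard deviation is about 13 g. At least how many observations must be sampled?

For a mean, the margin of error is E = z·σ/√n, so n = (zσ/E)².
At 95% confidence, z = 1.960.
n = (1.960 × 13 / 3.46)² = 54.23
Round up: n = 55.

55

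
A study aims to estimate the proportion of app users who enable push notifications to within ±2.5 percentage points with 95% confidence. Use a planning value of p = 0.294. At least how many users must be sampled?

1276

For a proportion with margin E = 0.025 at 95% confidence, z = 1.960.
n = p̂(1−p̂)(z/E)² = 0.294 × 0.706 × (1.960/0.025)² = 1275.80
Round up: n = 1276.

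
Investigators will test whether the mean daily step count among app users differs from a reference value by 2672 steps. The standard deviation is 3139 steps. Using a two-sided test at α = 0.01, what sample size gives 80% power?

For a one-sample z-test, n = ((z_{α/2} + z_β)·σ/δ)².
z_{α/2} = 2.576 (two-sided α = 0.01); z_β = 0.842 (power 80% → β = 0.2).
n = (3.418 × 3139 / 2672)² = 16.12
Round up: n = 17.

17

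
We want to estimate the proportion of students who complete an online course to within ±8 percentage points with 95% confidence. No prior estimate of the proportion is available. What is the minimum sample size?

n = 151

For a proportion with margin E = 0.08 at 95% confidence, z = 1.960.
With no prior estimate, use p = 0.5, which maximizes p(1−p) at 0.25.
n = 0.25 × (z/E)² = 0.25 × (1.960/0.08)² = 150.06
Round up: n = 151.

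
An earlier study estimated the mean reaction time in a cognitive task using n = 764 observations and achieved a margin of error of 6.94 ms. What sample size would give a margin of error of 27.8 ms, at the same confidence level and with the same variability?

48

Margin of error scales as 1/√n, so n₂ = n₁·(E₁/E₂)².
n₂ = 764 × (6.94/27.8)² = 764 × 0.06232 = 47.61
Round up: n₂ = 48.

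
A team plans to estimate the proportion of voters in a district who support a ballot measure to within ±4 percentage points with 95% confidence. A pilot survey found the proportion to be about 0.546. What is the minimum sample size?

596

For a proportion with margin E = 0.04 at 95% confidence, z = 1.960.
n = p̂(1−p̂)(z/E)² = 0.546 × 0.454 × (1.960/0.04)² = 595.17
Round up: n = 596.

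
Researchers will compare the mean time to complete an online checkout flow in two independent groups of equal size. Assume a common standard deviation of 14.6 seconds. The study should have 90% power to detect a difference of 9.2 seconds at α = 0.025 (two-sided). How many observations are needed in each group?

63 per group

For two equal groups, n per group = 2·((z_{α/2} + z_β)·σ/δ)².
z_{α/2} = 2.241; z_β = 1.282 (power 90%).
n = 2 × (3.523 × 14.6 / 9.2)² = 2 × 31.26 = 62.52
Round up: n = 63 per group.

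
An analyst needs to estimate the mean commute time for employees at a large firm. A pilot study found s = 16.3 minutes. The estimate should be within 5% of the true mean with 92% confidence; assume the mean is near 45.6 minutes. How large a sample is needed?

n = 157

For a mean, the margin of error is E = z·σ/√n, so n = (zσ/E)².
At 92% confidence, z = 1.751.
E = 5% of 45.6 = 2.28 minutes.
n = (1.751 × 16.3 / 2.28)² = 156.70
Round up: n = 157.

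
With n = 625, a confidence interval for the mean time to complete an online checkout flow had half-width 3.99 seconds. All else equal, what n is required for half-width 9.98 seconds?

100

Margin of error scales as 1/√n, so n₂ = n₁·(E₁/E₂)².
n₂ = 625 × (3.99/9.98)² = 625 × 0.1598 = 99.88
Round up: n₂ = 100.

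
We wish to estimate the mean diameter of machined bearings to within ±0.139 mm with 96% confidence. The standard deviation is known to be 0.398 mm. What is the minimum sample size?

n = 35

For a mean, the margin of error is E = z·σ/√n, so n = (zσ/E)².
At 96% confidence, z = 2.054.
n = (2.054 × 0.398 / 0.139)² = 34.59
Round up: n = 35.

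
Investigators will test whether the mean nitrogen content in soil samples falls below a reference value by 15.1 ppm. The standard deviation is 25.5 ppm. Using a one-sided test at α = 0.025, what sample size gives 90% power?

n = 30

For a one-sample z-test, n = ((z_α + z_β)·σ/δ)².
z_α = 1.960 (one-sided α = 0.025); z_β = 1.282 (power 90% → β = 0.1).
n = (3.242 × 25.5 / 15.1)² = 29.97
Round up: n = 30.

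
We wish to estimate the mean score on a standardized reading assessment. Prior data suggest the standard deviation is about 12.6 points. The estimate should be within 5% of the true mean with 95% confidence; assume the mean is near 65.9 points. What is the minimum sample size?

n = 57

For a mean, the margin of error is E = z·σ/√n, so n = (zσ/E)².
At 95% confidence, z = 1.960.
E = 5% of 65.9 = 3.295 points.
n = (1.960 × 12.6 / 3.295)² = 56.17
Round up: n = 57.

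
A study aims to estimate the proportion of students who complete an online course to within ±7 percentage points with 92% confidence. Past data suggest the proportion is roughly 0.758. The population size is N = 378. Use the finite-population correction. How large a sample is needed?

For a proportion with margin E = 0.07 at 92% confidence, z = 1.751.
n = p̂(1−p̂)(z/E)² = 0.758 × 0.242 × (1.751/0.07)² = 114.78 — call this n₀.
Finite-population correction with N = 378: n = n₀ / (1 + (n₀−1)/N) = 114.78 / 1.301 = 88.22
Round up: n = 89.

89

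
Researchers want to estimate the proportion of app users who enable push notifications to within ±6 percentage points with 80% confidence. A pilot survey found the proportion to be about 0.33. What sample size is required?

n = 101

For a proportion with margin E = 0.06 at 80% confidence, z = 1.282.
n = p̂(1−p̂)(z/E)² = 0.33 × 0.67 × (1.282/0.06)² = 100.94
Round up: n = 101.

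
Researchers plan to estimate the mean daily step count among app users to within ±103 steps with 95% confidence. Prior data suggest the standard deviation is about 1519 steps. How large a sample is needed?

836

For a mean, the margin of error is E = z·σ/√n, so n = (zσ/E)².
At 95% confidence, z = 1.960.
n = (1.960 × 1519 / 103)² = 835.51
Round up: n = 836.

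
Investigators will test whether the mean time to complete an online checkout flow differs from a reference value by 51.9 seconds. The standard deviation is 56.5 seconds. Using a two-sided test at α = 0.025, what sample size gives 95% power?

n = 18

For a one-sample z-test, n = ((z_{α/2} + z_β)·σ/δ)².
z_{α/2} = 2.241 (two-sided α = 0.025); z_β = 1.645 (power 95% → β = 0.05).
n = (3.886 × 56.5 / 51.9)² = 17.90
Round up: n = 18.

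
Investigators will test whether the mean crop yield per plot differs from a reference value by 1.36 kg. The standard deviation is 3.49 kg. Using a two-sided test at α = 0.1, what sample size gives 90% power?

57

For a one-sample z-test, n = ((z_{α/2} + z_β)·σ/δ)².
z_{α/2} = 1.645 (two-sided α = 0.1); z_β = 1.282 (power 90% → β = 0.1).
n = (2.927 × 3.49 / 1.36)² = 56.42
Round up: n = 57.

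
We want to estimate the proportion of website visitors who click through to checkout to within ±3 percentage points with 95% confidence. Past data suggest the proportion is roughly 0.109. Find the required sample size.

415

For a proportion with margin E = 0.03 at 95% confidence, z = 1.960.
n = p̂(1−p̂)(z/E)² = 0.109 × 0.891 × (1.960/0.03)² = 414.55
Round up: n = 415.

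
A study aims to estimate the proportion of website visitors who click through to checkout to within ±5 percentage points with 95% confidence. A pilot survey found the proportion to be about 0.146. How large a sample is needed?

For a proportion with margin E = 0.05 at 95% confidence, z = 1.960.
n = p̂(1−p̂)(z/E)² = 0.146 × 0.854 × (1.960/0.05)² = 191.59
Round up: n = 192.

192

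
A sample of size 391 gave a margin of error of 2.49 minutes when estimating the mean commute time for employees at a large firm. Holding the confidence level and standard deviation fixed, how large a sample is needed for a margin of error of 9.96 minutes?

25

Margin of error scales as 1/√n, so n₂ = n₁·(E₁/E₂)².
n₂ = 391 × (2.49/9.96)² = 391 × 0.0625 = 24.44
Round up: n₂ = 25.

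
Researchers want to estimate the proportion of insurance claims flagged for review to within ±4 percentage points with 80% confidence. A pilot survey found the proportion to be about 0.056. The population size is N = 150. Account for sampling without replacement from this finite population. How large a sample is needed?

For a proportion with margin E = 0.04 at 80% confidence, z = 1.282.
n = p̂(1−p̂)(z/E)² = 0.056 × 0.944 × (1.282/0.04)² = 54.30 — call this n₀.
Finite-population correction with N = 150: n = n₀ / (1 + (n₀−1)/N) = 54.30 / 1.355 = 40.07
Round up: n = 41.

41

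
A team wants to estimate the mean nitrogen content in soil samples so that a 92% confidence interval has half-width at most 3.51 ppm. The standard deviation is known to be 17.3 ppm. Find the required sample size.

75

For a mean, the margin of error is E = z·σ/√n, so n = (zσ/E)².
At 92% confidence, z = 1.751.
n = (1.751 × 17.3 / 3.51)² = 74.48
Round up: n = 75.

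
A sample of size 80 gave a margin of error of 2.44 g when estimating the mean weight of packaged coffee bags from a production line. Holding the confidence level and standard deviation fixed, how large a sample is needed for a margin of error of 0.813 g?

n = 721

Margin of error scales as 1/√n, so n₂ = n₁·(E₁/E₂)².
n₂ = 80 × (2.44/0.813)² = 80 × 9.007 = 720.56
Round up: n₂ = 721.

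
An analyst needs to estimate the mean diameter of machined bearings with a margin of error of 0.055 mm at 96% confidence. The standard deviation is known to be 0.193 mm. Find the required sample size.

52

For a mean, the margin of error is E = z·σ/√n, so n = (zσ/E)².
At 96% confidence, z = 2.054.
n = (2.054 × 0.193 / 0.055)² = 51.95
Round up: n = 52.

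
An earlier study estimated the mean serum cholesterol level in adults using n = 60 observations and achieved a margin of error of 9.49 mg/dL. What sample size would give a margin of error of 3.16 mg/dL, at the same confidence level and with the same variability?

Margin of error scales as 1/√n, so n₂ = n₁·(E₁/E₂)².
n₂ = 60 × (9.49/3.16)² = 60 × 9.019 = 541.14
Round up: n₂ = 542.

542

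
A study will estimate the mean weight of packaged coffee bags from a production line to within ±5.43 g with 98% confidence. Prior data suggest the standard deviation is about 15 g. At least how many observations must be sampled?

42

For a mean, the margin of error is E = z·σ/√n, so n = (zσ/E)².
At 98% confidence, z = 2.326.
n = (2.326 × 15 / 5.43)² = 41.29
Round up: n = 42.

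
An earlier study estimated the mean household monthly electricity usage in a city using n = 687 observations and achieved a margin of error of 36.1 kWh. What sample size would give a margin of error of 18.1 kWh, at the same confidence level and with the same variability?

n = 2733

Margin of error scales as 1/√n, so n₂ = n₁·(E₁/E₂)².
n₂ = 687 × (36.1/18.1)² = 687 × 3.978 = 2732.89
Round up: n₂ = 2733.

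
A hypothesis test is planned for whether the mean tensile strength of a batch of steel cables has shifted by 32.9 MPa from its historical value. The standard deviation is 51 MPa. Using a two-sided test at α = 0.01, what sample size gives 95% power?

43

For a one-sample z-test, n = ((z_{α/2} + z_β)·σ/δ)².
z_{α/2} = 2.576 (two-sided α = 0.01); z_β = 1.645 (power 95% → β = 0.05).
n = (4.221 × 51 / 32.9)² = 42.81
Round up: n = 43.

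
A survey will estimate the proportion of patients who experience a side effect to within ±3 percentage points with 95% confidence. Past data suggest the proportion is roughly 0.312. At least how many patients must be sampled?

917

For a proportion with margin E = 0.03 at 95% confidence, z = 1.960.
n = p̂(1−p̂)(z/E)² = 0.312 × 0.688 × (1.960/0.03)² = 916.25
Round up: n = 917.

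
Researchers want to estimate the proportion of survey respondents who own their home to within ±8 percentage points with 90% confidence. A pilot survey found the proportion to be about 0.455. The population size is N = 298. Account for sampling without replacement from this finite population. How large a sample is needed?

For a proportion with margin E = 0.08 at 90% confidence, z = 1.645.
n = p̂(1−p̂)(z/E)² = 0.455 × 0.545 × (1.645/0.08)² = 104.85 — call this n₀.
Finite-population correction with N = 298: n = n₀ / (1 + (n₀−1)/N) = 104.85 / 1.348 = 77.78
Round up: n = 78.

n = 78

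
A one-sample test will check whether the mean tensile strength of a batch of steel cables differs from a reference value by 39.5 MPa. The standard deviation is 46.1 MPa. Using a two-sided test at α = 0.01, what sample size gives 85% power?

18

For a one-sample z-test, n = ((z_{α/2} + z_β)·σ/δ)².
z_{α/2} = 2.576 (two-sided α = 0.01); z_β = 1.036 (power 85% → β = 0.15).
n = (3.612 × 46.1 / 39.5)² = 17.77
Round up: n = 18.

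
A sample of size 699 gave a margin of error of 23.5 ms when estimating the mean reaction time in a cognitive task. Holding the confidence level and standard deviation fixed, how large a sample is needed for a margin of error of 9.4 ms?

Margin of error scales as 1/√n, so n₂ = n₁·(E₁/E₂)².
n₂ = 699 × (23.5/9.4)² = 699 × 6.25 = 4368.75
Round up: n₂ = 4369.

4369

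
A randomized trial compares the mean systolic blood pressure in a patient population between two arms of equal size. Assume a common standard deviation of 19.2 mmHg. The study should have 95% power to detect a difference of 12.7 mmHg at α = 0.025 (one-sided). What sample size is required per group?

For two equal groups, n per group = 2·((z_α + z_β)·σ/δ)².
z_α = 1.960; z_β = 1.645 (power 95%).
n = 2 × (3.605 × 19.2 / 12.7)² = 2 × 29.70 = 59.40
Round up: n = 60 per group.

60 per group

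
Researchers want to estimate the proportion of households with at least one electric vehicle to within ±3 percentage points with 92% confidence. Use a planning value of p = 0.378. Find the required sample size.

801

For a proportion with margin E = 0.03 at 92% confidence, z = 1.751.
n = p̂(1−p̂)(z/E)² = 0.378 × 0.622 × (1.751/0.03)² = 800.96
Round up: n = 801.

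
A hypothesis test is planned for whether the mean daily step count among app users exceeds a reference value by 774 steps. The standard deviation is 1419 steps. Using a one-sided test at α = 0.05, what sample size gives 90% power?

For a one-sample z-test, n = ((z_α + z_β)·σ/δ)².
z_α = 1.645 (one-sided α = 0.05); z_β = 1.282 (power 90% → β = 0.1).
n = (2.927 × 1419 / 774)² = 28.80
Round up: n = 29.

n = 29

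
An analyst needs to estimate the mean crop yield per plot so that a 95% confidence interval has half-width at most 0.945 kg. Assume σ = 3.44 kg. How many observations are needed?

51

For a mean, the margin of error is E = z·σ/√n, so n = (zσ/E)².
At 95% confidence, z = 1.960.
n = (1.960 × 3.44 / 0.945)² = 50.91
Round up: n = 51.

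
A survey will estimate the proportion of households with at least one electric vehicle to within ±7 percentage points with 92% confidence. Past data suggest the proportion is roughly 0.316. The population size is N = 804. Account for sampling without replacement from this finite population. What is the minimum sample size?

For a proportion with margin E = 0.07 at 92% confidence, z = 1.751.
n = p̂(1−p̂)(z/E)² = 0.316 × 0.684 × (1.751/0.07)² = 135.24 — call this n₀.
Finite-population correction with N = 804: n = n₀ / (1 + (n₀−1)/N) = 135.24 / 1.167 = 115.89
Round up: n = 116.

116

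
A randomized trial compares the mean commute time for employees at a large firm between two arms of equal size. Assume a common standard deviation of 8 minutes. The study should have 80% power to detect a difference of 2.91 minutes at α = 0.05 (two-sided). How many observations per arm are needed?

119 per group

For two equal groups, n per group = 2·((z_{α/2} + z_β)·σ/δ)².
z_{α/2} = 1.960; z_β = 0.842 (power 80%).
n = 2 × (2.802 × 8 / 2.91)² = 2 × 59.34 = 118.68
Round up: n = 119 per group.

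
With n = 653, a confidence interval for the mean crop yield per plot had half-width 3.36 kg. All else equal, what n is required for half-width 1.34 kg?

Margin of error scales as 1/√n, so n₂ = n₁·(E₁/E₂)².
n₂ = 653 × (3.36/1.34)² = 653 × 6.287 = 4105.41
Round up: n₂ = 4106.

n = 4106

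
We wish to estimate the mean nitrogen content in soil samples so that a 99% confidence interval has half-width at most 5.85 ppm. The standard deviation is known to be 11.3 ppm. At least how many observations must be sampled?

n = 25

For a mean, the margin of error is E = z·σ/√n, so n = (zσ/E)².
At 99% confidence, z = 2.576.
n = (2.576 × 11.3 / 5.85)² = 24.76
Round up: n = 25.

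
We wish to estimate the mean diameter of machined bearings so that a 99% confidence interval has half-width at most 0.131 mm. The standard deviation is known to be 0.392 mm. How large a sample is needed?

For a mean, the margin of error is E = z·σ/√n, so n = (zσ/E)².
At 99% confidence, z = 2.576.
n = (2.576 × 0.392 / 0.131)² = 59.42
Round up: n = 60.

60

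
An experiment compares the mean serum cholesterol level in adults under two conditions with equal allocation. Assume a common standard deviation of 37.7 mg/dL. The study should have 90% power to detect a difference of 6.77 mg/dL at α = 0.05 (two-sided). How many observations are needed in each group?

For two equal groups, n per group = 2·((z_{α/2} + z_β)·σ/δ)².
z_{α/2} = 1.960; z_β = 1.282 (power 90%).
n = 2 × (3.242 × 37.7 / 6.77)² = 2 × 325.94 = 651.88
Round up: n = 652 per group.

652 per group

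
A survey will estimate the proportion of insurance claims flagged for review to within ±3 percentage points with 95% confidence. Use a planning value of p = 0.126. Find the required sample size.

For a proportion with margin E = 0.03 at 95% confidence, z = 1.960.
n = p̂(1−p̂)(z/E)² = 0.126 × 0.874 × (1.960/0.03)² = 470.06
Round up: n = 471.

471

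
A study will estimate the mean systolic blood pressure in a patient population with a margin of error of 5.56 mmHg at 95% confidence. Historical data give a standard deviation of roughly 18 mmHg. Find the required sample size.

For a mean, the margin of error is E = z·σ/√n, so n = (zσ/E)².
At 95% confidence, z = 1.960.
n = (1.960 × 18 / 5.56)² = 40.26
Round up: n = 41.

41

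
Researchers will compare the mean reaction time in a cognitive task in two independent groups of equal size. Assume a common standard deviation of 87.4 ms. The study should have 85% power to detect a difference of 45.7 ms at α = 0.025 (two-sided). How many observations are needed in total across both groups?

For two equal groups, n per group = 2·((z_{α/2} + z_β)·σ/δ)².
z_{α/2} = 2.241; z_β = 1.036 (power 85%).
n = 2 × (3.277 × 87.4 / 45.7)² = 2 × 39.28 = 78.56
Round up: n = 79 per group.
Total across both groups: 2 × 79 = 158.

158 total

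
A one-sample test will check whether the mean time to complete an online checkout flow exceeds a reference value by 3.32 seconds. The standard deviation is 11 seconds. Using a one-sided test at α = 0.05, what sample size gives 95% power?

For a one-sample z-test, n = ((z_α + z_β)·σ/δ)².
z_α = 1.645 (one-sided α = 0.05); z_β = 1.645 (power 95% → β = 0.05).
n = (3.290 × 11 / 3.32)² = 118.82
Round up: n = 119.

119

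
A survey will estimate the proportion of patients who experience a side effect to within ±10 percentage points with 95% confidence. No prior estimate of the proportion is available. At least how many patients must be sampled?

For a proportion with margin E = 0.1 at 95% confidence, z = 1.960.
With no prior estimate, use p = 0.5, which maximizes p(1−p) at 0.25.
n = 0.25 × (z/E)² = 0.25 × (1.960/0.1)² = 96.04
Round up: n = 97.

n = 97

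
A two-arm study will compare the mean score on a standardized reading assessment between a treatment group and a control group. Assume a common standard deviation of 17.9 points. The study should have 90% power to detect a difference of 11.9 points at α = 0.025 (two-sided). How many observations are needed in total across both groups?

114 total

For two equal groups, n per group = 2·((z_{α/2} + z_β)·σ/δ)².
z_{α/2} = 2.241; z_β = 1.282 (power 90%).
n = 2 × (3.523 × 17.9 / 11.9)² = 2 × 28.08 = 56.16
Round up: n = 57 per group.
Total across both groups: 2 × 57 = 114.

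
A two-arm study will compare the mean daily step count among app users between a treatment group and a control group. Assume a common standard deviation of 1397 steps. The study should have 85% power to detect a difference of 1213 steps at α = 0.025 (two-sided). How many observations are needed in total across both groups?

For two equal groups, n per group = 2·((z_{α/2} + z_β)·σ/δ)².
z_{α/2} = 2.241; z_β = 1.036 (power 85%).
n = 2 × (3.277 × 1397 / 1213)² = 2 × 14.24 = 28.48
Round up: n = 29 per group.
Total across both groups: 2 × 29 = 58.

58 total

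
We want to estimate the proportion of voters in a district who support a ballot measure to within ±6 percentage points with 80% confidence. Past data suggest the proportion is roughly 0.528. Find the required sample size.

114

For a proportion with margin E = 0.06 at 80% confidence, z = 1.282.
n = p̂(1−p̂)(z/E)² = 0.528 × 0.472 × (1.282/0.06)² = 113.78
Round up: n = 114.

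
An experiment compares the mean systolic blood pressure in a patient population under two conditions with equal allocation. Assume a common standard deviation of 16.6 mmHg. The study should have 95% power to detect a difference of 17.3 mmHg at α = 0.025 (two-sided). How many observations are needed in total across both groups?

56 total

For two equal groups, n per group = 2·((z_{α/2} + z_β)·σ/δ)².
z_{α/2} = 2.241; z_β = 1.645 (power 95%).
n = 2 × (3.886 × 16.6 / 17.3)² = 2 × 13.90 = 27.80
Round up: n = 28 per group.
Total across both groups: 2 × 28 = 56.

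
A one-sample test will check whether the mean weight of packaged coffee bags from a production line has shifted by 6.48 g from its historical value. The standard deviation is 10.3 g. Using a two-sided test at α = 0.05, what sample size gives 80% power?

For a one-sample z-test, n = ((z_{α/2} + z_β)·σ/δ)².
z_{α/2} = 1.960 (two-sided α = 0.05); z_β = 0.842 (power 80% → β = 0.2).
n = (2.802 × 10.3 / 6.48)² = 19.84
Round up: n = 20.

20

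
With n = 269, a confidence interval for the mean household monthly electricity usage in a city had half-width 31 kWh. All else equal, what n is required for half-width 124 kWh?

Margin of error scales as 1/√n, so n₂ = n₁·(E₁/E₂)².
n₂ = 269 × (31/124)² = 269 × 0.0625 = 16.81
Round up: n₂ = 17.

17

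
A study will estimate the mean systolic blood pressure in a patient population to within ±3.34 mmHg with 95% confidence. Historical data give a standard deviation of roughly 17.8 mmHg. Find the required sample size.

For a mean, the margin of error is E = z·σ/√n, so n = (zσ/E)².
At 95% confidence, z = 1.960.
n = (1.960 × 17.8 / 3.34)² = 109.11
Round up: n = 110.

110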